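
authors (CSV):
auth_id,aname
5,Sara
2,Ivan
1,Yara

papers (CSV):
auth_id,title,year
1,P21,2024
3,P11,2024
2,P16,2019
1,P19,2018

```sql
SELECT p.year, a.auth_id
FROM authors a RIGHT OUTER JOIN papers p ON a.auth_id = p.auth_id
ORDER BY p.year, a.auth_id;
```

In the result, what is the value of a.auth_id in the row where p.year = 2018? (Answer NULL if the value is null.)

1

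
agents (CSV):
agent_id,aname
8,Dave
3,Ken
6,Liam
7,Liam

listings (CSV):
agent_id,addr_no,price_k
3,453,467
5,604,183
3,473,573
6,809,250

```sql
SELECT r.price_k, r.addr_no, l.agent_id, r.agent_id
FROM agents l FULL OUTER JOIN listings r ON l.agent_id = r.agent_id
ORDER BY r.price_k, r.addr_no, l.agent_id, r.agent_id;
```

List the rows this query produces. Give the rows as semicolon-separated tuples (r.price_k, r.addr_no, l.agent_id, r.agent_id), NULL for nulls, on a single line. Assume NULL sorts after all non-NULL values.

FULL OUTER JOIN keeps every row from both sides; unmatched rows get NULL for the other side's columns.
Matching on l.agent_id = r.agent_id.
- l row (agent_id=8): no match → kept, r columns NULL.
- l row (agent_id=3): matches 2 r row(s) → 2 output row(s).
- l row (agent_id=6): matches 1 r row(s) → 1 output row(s).
- l row (agent_id=7): no match → kept, r columns NULL.
- 1 row(s) from r found no l partner → padded with NULL.
After projecting and ordering:
r.price_k | r.addr_no | l.agent_id | r.agent_id
183 | 604 | NULL | 5
250 | 809 | 6 | 6
467 | 453 | 3 | 3
573 | 473 | 3 | 3
NULL | NULL | 7 | NULL
NULL | NULL | 8 | NULL

(183, 604, NULL, 5); (250, 809, 6, 6); (467, 453, 3, 3); (573, 473, 3, 3); (NULL, NULL, 7, NULL); (NULL, NULL, 8, NULL)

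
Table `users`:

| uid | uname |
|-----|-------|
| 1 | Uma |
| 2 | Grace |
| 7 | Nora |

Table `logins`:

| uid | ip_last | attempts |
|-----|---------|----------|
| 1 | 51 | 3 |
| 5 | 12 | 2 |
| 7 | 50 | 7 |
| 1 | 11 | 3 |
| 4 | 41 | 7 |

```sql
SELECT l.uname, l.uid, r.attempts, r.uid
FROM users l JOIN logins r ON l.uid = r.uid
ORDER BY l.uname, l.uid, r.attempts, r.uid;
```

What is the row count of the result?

3

INNER JOIN keeps only pairs where the ON condition holds.
Matching on l.uid = r.uid.
Matched pairs: 3.
Total: 3 rows.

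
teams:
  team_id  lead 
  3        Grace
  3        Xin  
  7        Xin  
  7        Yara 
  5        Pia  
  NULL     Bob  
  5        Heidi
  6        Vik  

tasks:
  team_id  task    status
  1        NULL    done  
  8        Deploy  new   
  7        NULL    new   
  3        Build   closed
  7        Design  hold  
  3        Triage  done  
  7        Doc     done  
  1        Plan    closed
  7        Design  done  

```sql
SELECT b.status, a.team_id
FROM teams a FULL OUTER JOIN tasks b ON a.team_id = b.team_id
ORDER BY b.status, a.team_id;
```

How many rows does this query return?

19

FULL OUTER JOIN keeps every row from both sides; unmatched rows get NULL for the other side's columns.
Matching on a.team_id = b.team_id. A NULL in a compared column never satisfies the condition.
- a (team_id=3) pairs with 2 row(s) of b.
- a (team_id=3) pairs with 2 row(s) of b.
- a (team_id=7) pairs with 4 row(s) of b.
- a (team_id=7) pairs with 4 row(s) of b.
- a (team_id=5) has no partner → padded with NULL.
- a (team_id=NULL) has no partner → padded with NULL.
- a (team_id=5) has no partner → padded with NULL.
- a (team_id=6) has no partner → padded with NULL.
- 3 row(s) from b found no a partner → padded with NULL.
Total: 12 matched + 7 padded = 19 rows.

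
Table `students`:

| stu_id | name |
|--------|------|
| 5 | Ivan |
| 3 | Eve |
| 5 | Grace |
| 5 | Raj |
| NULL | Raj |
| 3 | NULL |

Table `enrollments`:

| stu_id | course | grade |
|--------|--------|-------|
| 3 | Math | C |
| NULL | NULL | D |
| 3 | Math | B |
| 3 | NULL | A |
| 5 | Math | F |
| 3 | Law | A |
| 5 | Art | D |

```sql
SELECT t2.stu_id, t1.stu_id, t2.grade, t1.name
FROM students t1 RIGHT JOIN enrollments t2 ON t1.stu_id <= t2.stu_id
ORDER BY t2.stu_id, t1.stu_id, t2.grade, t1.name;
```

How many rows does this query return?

19

RIGHT JOIN keeps every row from `enrollments`; unmatched rows get NULL for `students`'s columns.
Matching on t1.stu_id <= t2.stu_id. A NULL in a compared column never satisfies the condition.
- t1[0] stu_id=5 → 2 match(es) in t2 → 2 row(s).
- t1[1] stu_id=3 → 6 match(es) in t2 → 6 row(s).
- t1[2] stu_id=5 → 2 match(es) in t2 → 2 row(s).
- t1[3] stu_id=5 → 2 match(es) in t2 → 2 row(s).
- t1[4] stu_id=NULL → no match.
- t1[5] stu_id=3 → 6 match(es) in t2 → 6 row(s).
- 1 t2 row(s) had no t1 match → kept, t1 columns NULL.
Total: 18 matched + 1 padded = 19 rows.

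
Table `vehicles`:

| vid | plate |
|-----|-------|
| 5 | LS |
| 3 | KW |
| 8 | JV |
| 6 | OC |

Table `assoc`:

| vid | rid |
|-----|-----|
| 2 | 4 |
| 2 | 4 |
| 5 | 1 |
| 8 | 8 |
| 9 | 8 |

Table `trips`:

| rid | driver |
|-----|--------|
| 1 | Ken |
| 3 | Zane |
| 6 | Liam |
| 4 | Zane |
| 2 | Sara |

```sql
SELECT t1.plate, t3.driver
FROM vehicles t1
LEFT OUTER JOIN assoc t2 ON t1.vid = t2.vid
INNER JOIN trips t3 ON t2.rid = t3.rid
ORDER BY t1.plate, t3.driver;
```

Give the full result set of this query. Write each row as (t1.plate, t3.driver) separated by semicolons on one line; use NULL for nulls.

(LS, Ken)

Joins associate left-to-right: vehicles LEFT JOIN assoc on vid gives 4 intermediate row(s).
Then INNER JOIN `trips t3` on rid: keep only rows whose t2.rid appears in t3.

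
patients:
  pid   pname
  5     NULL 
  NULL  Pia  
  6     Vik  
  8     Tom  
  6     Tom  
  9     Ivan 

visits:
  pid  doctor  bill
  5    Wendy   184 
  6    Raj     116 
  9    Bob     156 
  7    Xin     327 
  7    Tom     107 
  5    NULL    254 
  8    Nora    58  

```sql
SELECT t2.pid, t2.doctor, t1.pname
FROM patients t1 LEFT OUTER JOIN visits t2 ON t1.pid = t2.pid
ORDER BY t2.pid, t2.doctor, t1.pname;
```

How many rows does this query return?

LEFT JOIN keeps every row from `patients`; unmatched rows get NULL for `visits`'s columns.
Matching on t1.pid = t2.pid. A NULL in a compared column never satisfies the condition.
- t1[0] pid=5 → 2 match(es) in t2 → 2 row(s).
- t1[1] pid=NULL → no match; kept with NULLs on the t2 side.
- t1[2] pid=6 → 1 match(es) in t2 → 1 row(s).
- t1[3] pid=8 → 1 match(es) in t2 → 1 row(s).
- t1[4] pid=6 → 1 match(es) in t2 → 1 row(s).
- t1[5] pid=9 → 1 match(es) in t2 → 1 row(s).
Total: 6 matched + 1 padded = 7 rows.

7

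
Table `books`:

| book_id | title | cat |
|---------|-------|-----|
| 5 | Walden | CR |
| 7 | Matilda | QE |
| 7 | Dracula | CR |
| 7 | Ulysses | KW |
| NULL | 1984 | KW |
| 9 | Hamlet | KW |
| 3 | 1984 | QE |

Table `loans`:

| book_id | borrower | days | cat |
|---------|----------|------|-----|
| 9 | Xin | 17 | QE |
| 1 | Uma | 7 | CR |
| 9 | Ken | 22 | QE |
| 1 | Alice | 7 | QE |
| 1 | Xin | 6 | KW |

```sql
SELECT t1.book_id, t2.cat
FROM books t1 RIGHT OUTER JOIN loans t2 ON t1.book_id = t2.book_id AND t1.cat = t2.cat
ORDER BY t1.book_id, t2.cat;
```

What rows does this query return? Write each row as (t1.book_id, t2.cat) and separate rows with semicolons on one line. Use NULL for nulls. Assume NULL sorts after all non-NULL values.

RIGHT JOIN keeps every row from `loans`; unmatched rows get NULL for `books`'s columns.
Matching on t1.book_id = t2.book_id AND t1.cat = t2.cat. A NULL in a compared column never satisfies the condition.
Matched pairs: 0; unmatched t2 rows kept: 5.

(NULL, CR); (NULL, KW); (NULL, QE); (NULL, QE); (NULL, QE)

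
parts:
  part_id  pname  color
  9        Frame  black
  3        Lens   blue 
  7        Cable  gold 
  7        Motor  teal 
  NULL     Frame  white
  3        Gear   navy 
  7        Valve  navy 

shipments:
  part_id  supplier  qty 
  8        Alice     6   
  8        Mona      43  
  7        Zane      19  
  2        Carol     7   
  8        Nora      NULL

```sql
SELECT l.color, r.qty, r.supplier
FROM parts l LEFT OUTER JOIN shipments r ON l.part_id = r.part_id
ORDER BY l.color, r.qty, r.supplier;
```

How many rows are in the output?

LEFT JOIN keeps every row from `parts`; unmatched rows get NULL for `shipments`'s columns.
Matching on l.part_id = r.part_id. A NULL in a compared column never satisfies the condition.
Matched pairs: 3; unmatched l rows kept: 4.
Total: 3 matched + 4 padded = 7 rows.

7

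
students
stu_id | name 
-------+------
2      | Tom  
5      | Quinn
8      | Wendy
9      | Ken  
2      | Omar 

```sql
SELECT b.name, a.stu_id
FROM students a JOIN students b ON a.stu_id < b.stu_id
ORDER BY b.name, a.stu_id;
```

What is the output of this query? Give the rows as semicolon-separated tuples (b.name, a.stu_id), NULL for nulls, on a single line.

INNER JOIN keeps only pairs where the ON condition holds.
Matching on a.stu_id < b.stu_id.
Matched pairs: 9.

(Ken, 2); (Ken, 2); (Ken, 5); (Ken, 8); (Quinn, 2); (Quinn, 2); (Wendy, 2); (Wendy, 2); (Wendy, 5)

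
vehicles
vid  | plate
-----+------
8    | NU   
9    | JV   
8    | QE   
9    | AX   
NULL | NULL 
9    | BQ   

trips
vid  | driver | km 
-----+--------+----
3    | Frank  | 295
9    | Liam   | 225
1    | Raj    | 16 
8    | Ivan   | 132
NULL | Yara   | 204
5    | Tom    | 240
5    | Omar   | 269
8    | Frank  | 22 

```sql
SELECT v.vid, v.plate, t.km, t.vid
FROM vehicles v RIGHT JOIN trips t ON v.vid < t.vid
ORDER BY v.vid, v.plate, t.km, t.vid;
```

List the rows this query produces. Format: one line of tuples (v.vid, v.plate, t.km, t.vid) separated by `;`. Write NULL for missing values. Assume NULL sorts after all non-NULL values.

(8, NU, 225, 9); (8, QE, 225, 9); (NULL, NULL, 16, 1); (NULL, NULL, 22, 8); (NULL, NULL, 132, 8); (NULL, NULL, 204, NULL); (NULL, NULL, 240, 5); (NULL, NULL, 269, 5); (NULL, NULL, 295, 3)

RIGHT JOIN keeps every row from `trips`; unmatched rows get NULL for `vehicles`'s columns.
Matching on v.vid < t.vid. A NULL in a compared column never satisfies the condition.
Matched pairs: 2; unmatched t rows kept: 7.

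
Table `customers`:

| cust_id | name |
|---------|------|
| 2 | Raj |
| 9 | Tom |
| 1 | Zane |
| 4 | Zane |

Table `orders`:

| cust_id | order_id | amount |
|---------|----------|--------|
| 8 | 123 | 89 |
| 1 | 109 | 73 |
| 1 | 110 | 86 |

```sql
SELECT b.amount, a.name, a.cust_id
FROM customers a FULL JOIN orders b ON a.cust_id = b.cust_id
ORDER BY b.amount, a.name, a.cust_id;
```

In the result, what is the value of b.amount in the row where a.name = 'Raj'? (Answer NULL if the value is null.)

FULL OUTER JOIN keeps every row from both sides; unmatched rows get NULL for the other side's columns.
Matching on a.cust_id = b.cust_id.
- a (cust_id=2) has no partner → padded with NULL.
- a (cust_id=9) has no partner → padded with NULL.
- a (cust_id=1) pairs with 2 row(s) of b.
- a (cust_id=4) has no partner → padded with NULL.
- plus 1 unmatched b row(s), each kept with NULL a columns.

NULL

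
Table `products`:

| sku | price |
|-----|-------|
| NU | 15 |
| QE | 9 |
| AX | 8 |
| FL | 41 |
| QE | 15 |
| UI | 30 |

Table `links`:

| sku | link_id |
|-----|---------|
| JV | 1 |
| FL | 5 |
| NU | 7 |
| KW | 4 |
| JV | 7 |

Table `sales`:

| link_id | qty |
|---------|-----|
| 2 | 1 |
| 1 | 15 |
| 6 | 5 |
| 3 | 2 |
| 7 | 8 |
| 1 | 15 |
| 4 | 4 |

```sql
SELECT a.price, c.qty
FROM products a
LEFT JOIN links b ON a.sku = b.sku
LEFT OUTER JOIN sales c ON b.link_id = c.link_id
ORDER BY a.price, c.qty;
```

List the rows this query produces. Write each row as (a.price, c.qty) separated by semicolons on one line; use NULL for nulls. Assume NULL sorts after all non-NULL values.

Joins associate left-to-right: products LEFT JOIN links on sku gives 6 intermediate row(s).
Then LEFT JOIN `sales c` on link_id: each of those 6 rows is kept; rows whose b.link_id has no match in c get NULL for c's columns.

(8, NULL); (9, NULL); (15, 8); (15, NULL); (30, NULL); (41, NULL)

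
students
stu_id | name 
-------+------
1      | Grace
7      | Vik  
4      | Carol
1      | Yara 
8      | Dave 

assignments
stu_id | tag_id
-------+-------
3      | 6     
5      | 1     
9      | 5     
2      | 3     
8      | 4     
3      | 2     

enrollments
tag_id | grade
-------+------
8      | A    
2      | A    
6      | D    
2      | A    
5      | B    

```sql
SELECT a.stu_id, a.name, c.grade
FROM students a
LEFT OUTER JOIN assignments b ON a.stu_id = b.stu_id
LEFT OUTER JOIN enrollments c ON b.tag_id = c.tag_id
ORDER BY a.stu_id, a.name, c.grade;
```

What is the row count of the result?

Joins associate left-to-right: students LEFT JOIN assignments on stu_id gives 5 intermediate row(s).
Then LEFT JOIN `enrollments c` on tag_id: each of those 5 rows is kept; rows whose b.tag_id has no match in c get NULL for c's columns.
Result: 5 row(s).

5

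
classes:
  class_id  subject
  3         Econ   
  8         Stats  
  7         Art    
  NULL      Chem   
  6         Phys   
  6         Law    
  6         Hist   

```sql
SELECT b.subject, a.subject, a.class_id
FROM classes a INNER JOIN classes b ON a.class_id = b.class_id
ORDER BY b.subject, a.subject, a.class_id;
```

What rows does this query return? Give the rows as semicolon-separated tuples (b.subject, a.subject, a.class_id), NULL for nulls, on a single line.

(Art, Art, 7); (Econ, Econ, 3); (Hist, Hist, 6); (Hist, Law, 6); (Hist, Phys, 6); (Law, Hist, 6); (Law, Law, 6); (Law, Phys, 6); (Phys, Hist, 6); (Phys, Law, 6); (Phys, Phys, 6); (Stats, Stats, 8)

INNER JOIN keeps only pairs where the ON condition holds.
Matching on a.class_id = b.class_id. A NULL in a compared column never satisfies the condition.
Matched pairs: 12.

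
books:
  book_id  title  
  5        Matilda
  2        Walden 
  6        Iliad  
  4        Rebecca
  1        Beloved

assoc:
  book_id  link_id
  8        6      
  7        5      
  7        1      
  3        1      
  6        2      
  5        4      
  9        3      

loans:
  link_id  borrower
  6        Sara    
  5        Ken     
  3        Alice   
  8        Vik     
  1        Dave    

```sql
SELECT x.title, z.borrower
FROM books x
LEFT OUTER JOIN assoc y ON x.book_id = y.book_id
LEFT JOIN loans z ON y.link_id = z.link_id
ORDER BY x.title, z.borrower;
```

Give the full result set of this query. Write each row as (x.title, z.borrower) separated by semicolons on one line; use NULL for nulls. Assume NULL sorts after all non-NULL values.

(Beloved, NULL); (Iliad, NULL); (Matilda, NULL); (Rebecca, NULL); (Walden, NULL)

Evaluate left to right. First `books x LEFT JOIN assoc y` on book_id: 5 row(s).
Then LEFT JOIN `loans z` on link_id: each of those 5 rows is kept; rows whose y.link_id has no match in z get NULL for z's columns.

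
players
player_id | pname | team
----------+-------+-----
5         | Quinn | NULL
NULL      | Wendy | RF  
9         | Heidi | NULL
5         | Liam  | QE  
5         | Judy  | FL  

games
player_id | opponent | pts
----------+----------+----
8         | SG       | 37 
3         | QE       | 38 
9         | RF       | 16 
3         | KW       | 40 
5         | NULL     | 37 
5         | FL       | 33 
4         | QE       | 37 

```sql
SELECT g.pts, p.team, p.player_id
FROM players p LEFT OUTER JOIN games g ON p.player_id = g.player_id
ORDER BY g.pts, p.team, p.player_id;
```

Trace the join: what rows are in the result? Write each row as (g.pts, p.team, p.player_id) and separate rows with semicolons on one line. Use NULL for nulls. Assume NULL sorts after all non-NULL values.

(16, NULL, 9); (33, FL, 5); (33, QE, 5); (33, NULL, 5); (37, FL, 5); (37, QE, 5); (37, NULL, 5); (NULL, RF, NULL)

LEFT JOIN keeps every row from `players`; unmatched rows get NULL for `games`'s columns.
Matching on p.player_id = g.player_id. A NULL in a compared column never satisfies the condition.
- p row (player_id=5): matches 2 g row(s) → 2 output row(s).
- p row (player_id=NULL): no match → kept, g columns NULL.
- p row (player_id=9): matches 1 g row(s) → 1 output row(s).
- p row (player_id=5): matches 2 g row(s) → 2 output row(s).
- p row (player_id=5): matches 2 g row(s) → 2 output row(s).
After projecting and ordering:
g.pts | p.team | p.player_id
16 | NULL | 9
33 | FL | 5
33 | QE | 5
33 | NULL | 5
37 | FL | 5
37 | QE | 5
37 | NULL | 5
NULL | RF | NULL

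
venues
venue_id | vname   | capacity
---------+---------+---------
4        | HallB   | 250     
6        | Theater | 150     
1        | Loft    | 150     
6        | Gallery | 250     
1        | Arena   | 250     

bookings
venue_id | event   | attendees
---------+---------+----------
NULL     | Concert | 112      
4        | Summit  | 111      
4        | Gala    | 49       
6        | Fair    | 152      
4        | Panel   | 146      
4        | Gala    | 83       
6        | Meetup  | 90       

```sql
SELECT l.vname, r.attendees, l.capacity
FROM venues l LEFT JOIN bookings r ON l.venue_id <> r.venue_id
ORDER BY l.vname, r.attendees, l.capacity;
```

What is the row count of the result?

22

LEFT JOIN keeps every row from `venues`; unmatched rows get NULL for `bookings`'s columns.
Matching on l.venue_id <> r.venue_id. A NULL in a compared column never satisfies the condition.
- l[0] venue_id=4 → 2 match(es) in r → 2 row(s).
- l[1] venue_id=6 → 4 match(es) in r → 4 row(s).
- l[2] venue_id=1 → 6 match(es) in r → 6 row(s).
- l[3] venue_id=6 → 4 match(es) in r → 4 row(s).
- l[4] venue_id=1 → 6 match(es) in r → 6 row(s).
Total: 22 rows.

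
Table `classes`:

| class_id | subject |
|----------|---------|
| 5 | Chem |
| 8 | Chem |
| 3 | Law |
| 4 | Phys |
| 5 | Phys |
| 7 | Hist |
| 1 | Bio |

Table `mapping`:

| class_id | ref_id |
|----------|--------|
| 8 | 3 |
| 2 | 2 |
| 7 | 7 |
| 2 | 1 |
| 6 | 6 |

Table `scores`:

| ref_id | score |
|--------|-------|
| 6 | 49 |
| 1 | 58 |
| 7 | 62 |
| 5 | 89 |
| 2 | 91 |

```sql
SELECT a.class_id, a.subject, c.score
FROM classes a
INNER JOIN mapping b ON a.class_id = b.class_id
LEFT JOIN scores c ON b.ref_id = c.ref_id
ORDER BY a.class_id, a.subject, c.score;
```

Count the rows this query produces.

Evaluate left to right. First `classes a INNER JOIN mapping b` on class_id: 2 row(s).
Then LEFT JOIN `scores c` on ref_id: each of those 2 rows is kept; rows whose b.ref_id has no match in c get NULL for c's columns.
Result: 2 row(s).

2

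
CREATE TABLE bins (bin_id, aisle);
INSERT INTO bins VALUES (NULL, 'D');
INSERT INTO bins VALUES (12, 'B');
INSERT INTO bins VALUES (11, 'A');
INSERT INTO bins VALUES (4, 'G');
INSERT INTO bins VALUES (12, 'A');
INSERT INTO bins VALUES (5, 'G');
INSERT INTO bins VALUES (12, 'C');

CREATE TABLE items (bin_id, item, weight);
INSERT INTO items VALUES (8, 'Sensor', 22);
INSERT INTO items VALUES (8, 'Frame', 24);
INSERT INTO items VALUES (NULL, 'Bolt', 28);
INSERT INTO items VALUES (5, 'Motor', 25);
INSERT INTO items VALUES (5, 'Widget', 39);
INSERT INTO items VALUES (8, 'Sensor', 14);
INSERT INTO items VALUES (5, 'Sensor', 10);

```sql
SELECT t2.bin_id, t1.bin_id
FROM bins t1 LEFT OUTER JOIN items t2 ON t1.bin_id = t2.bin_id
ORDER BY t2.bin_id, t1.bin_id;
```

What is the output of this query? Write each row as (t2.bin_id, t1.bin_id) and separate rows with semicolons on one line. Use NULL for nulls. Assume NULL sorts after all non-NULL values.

(5, 5); (5, 5); (5, 5); (NULL, 4); (NULL, 11); (NULL, 12); (NULL, 12); (NULL, 12); (NULL, NULL)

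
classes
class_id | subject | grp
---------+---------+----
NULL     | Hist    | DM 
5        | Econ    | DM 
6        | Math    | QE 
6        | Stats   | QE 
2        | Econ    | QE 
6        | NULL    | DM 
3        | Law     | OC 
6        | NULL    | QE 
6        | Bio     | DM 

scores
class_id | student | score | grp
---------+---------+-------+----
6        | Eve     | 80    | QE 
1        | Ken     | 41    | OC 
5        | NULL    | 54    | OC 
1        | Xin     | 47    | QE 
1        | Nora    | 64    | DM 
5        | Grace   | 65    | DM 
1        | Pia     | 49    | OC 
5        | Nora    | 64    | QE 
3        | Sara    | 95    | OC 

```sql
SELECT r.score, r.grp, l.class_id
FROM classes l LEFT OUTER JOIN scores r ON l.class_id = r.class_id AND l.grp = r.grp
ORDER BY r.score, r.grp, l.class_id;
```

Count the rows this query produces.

LEFT JOIN keeps every row from `classes`; unmatched rows get NULL for `scores`'s columns.
Matching on l.class_id = r.class_id AND l.grp = r.grp. A NULL in a compared column never satisfies the condition.
Matched pairs: 5; unmatched l rows kept: 4.
Total: 5 matched + 4 padded = 9 rows.

9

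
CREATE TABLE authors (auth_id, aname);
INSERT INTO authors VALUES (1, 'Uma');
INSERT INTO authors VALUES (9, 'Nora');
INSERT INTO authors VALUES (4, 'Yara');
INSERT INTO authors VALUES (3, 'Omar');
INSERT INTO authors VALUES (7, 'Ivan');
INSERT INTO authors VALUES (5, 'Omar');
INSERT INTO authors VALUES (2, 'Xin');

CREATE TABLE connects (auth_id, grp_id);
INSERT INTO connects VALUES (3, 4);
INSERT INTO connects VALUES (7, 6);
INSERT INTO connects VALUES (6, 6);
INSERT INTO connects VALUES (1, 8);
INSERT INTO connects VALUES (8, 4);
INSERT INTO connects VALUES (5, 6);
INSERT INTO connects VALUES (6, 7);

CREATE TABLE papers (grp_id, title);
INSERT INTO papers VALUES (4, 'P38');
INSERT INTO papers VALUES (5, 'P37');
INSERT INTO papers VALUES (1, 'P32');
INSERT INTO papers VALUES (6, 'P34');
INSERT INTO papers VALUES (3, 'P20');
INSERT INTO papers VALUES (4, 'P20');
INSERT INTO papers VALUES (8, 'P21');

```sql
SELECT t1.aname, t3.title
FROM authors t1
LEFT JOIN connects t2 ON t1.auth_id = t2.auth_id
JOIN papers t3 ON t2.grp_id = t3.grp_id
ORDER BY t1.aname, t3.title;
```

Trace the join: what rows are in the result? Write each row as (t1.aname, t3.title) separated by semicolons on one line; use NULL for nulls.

(Ivan, P34); (Omar, P20); (Omar, P34); (Omar, P38); (Uma, P21)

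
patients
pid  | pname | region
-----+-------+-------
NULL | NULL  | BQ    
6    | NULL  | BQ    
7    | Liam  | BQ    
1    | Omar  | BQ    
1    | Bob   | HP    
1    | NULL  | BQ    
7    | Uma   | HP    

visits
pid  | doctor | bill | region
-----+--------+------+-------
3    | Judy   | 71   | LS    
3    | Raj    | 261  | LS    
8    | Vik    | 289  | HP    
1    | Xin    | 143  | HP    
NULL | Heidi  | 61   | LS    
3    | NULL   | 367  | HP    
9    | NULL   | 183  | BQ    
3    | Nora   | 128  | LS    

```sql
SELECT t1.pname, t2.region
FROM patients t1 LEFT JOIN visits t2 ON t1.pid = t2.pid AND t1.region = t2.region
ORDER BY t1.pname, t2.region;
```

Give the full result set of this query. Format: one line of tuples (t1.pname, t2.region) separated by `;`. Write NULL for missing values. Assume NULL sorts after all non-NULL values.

(Bob, HP); (Liam, NULL); (Omar, NULL); (Uma, NULL); (NULL, NULL); (NULL, NULL); (NULL, NULL)

LEFT JOIN keeps every row from `patients`; unmatched rows get NULL for `visits`'s columns.
Matching on t1.pid = t2.pid AND t1.region = t2.region. A NULL in a compared column never satisfies the condition.
Matched pairs: 1; unmatched t1 rows kept: 6.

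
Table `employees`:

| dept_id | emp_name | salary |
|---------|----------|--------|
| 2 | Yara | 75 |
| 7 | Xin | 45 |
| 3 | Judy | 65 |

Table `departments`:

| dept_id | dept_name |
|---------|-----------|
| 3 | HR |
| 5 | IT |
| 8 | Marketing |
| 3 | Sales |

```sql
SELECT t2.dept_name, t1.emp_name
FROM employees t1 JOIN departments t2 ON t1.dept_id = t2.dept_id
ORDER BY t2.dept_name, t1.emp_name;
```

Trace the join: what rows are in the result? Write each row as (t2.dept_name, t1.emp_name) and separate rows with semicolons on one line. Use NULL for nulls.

INNER JOIN keeps only pairs where the ON condition holds.
Matching on t1.dept_id = t2.dept_id.
Matched pairs: 2.

(HR, Judy); (Sales, Judy)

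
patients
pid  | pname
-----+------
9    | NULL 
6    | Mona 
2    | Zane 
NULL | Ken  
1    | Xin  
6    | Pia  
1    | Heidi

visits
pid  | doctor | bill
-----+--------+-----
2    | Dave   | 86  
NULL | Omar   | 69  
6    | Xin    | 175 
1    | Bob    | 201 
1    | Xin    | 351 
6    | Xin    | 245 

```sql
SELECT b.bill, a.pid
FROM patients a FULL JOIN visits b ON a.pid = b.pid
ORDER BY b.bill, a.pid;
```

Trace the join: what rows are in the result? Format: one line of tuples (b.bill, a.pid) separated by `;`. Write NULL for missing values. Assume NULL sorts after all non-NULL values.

(69, NULL); (86, 2); (175, 6); (175, 6); (201, 1); (201, 1); (245, 6); (245, 6); (351, 1); (351, 1); (NULL, 9); (NULL, NULL)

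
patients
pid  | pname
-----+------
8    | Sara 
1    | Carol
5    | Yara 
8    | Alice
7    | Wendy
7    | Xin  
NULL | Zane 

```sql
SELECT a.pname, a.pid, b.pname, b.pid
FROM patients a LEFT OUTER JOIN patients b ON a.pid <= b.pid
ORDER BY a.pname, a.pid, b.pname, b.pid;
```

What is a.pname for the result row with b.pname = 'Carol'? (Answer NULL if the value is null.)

LEFT JOIN keeps every row from `patients a`; unmatched rows get NULL for `patients b`'s columns.
Matching on a.pid <= b.pid. A NULL in a compared column never satisfies the condition.
- pid=8: 2 matching b row(s), so 2 row(s) emitted.
- pid=1: 6 matching b row(s), so 6 row(s) emitted.
- pid=5: 5 matching b row(s), so 5 row(s) emitted.
- pid=8: 2 matching b row(s), so 2 row(s) emitted.
- pid=7: 4 matching b row(s), so 4 row(s) emitted.
- pid=7: 4 matching b row(s), so 4 row(s) emitted.
- pid=NULL: no b row matches, row kept with b columns NULL.

Carol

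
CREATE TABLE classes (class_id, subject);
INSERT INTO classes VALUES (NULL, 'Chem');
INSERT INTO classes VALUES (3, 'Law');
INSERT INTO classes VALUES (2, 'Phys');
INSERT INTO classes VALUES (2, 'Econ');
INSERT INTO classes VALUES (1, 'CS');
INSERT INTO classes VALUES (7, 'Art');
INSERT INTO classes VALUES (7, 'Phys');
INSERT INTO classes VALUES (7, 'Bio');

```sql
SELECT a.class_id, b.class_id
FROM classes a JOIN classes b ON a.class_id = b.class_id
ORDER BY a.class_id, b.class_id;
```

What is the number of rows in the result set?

INNER JOIN keeps only pairs where the ON condition holds.
Matching on a.class_id = b.class_id. A NULL in a compared column never satisfies the condition.
Matched pairs: 15.
Total: 15 rows.

15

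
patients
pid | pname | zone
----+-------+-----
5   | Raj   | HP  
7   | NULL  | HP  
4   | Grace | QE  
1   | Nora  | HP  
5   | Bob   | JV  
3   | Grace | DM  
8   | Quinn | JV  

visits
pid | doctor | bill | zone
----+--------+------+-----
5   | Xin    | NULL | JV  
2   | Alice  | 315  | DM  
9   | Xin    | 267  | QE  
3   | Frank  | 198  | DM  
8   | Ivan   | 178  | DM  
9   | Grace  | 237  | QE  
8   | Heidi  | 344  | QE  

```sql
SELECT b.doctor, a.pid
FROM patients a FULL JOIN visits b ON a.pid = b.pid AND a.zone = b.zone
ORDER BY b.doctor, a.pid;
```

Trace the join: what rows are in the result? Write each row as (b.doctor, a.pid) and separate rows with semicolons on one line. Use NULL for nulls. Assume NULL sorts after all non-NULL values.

(Alice, NULL); (Frank, 3); (Grace, NULL); (Heidi, NULL); (Ivan, NULL); (Xin, 5); (Xin, NULL); (NULL, 1); (NULL, 4); (NULL, 5); (NULL, 7); (NULL, 8)

FULL OUTER JOIN keeps every row from both sides; unmatched rows get NULL for the other side's columns.
Matching on a.pid = b.pid AND a.zone = b.zone.
- a[0] pid=5, zone=HP → no match; kept with NULLs on the b side.
- a[1] pid=7, zone=HP → no match; kept with NULLs on the b side.
- a[2] pid=4, zone=QE → no match; kept with NULLs on the b side.
- a[3] pid=1, zone=HP → no match; kept with NULLs on the b side.
- a[4] pid=5, zone=JV → 1 match(es) in b → 1 row(s).
- a[5] pid=3, zone=DM → 1 match(es) in b → 1 row(s).
- a[6] pid=8, zone=JV → no match; kept with NULLs on the b side.
- plus 5 unmatched b row(s), each kept with NULL a columns.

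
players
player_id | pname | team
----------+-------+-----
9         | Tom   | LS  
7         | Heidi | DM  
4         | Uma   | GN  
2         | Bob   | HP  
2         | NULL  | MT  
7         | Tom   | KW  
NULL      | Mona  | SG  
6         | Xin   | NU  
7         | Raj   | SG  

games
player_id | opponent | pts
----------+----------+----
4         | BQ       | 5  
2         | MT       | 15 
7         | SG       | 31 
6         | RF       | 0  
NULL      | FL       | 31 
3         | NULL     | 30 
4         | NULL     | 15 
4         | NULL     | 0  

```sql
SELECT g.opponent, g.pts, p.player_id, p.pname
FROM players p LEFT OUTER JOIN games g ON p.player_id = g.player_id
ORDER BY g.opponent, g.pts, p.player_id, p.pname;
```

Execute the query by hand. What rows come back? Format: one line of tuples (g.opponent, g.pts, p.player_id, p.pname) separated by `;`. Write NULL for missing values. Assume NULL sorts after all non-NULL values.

(BQ, 5, 4, Uma); (MT, 15, 2, Bob); (MT, 15, 2, NULL); (RF, 0, 6, Xin); (SG, 31, 7, Heidi); (SG, 31, 7, Raj); (SG, 31, 7, Tom); (NULL, 0, 4, Uma); (NULL, 15, 4, Uma); (NULL, NULL, 9, Tom); (NULL, NULL, NULL, Mona)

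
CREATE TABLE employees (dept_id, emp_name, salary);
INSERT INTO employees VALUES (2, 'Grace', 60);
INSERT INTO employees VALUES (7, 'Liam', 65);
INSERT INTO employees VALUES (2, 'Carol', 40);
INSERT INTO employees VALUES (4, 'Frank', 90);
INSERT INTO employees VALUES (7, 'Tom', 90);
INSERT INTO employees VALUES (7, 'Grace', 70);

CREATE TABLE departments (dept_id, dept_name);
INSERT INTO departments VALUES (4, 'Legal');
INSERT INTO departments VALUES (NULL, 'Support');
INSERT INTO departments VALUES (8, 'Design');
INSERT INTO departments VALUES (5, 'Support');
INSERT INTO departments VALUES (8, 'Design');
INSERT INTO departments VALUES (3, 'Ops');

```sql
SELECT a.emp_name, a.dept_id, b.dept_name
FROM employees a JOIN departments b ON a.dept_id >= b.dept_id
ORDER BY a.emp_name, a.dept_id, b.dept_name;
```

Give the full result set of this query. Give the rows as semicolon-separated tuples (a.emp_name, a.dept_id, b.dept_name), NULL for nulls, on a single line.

INNER JOIN keeps only pairs where the ON condition holds.
Matching on a.dept_id >= b.dept_id. A NULL in a compared column never satisfies the condition.
- dept_id=2: no matching b row, dropped.
- dept_id=7: 3 matching b row(s), so 3 row(s) emitted.
- dept_id=2: no matching b row, dropped.
- dept_id=4: 2 matching b row(s), so 2 row(s) emitted.
- dept_id=7: 3 matching b row(s), so 3 row(s) emitted.
- dept_id=7: 3 matching b row(s), so 3 row(s) emitted.

(Frank, 4, Legal); (Frank, 4, Ops); (Grace, 7, Legal); (Grace, 7, Ops); (Grace, 7, Support); (Liam, 7, Legal); (Liam, 7, Ops); (Liam, 7, Support); (Tom, 7, Legal); (Tom, 7, Ops); (Tom, 7, Support)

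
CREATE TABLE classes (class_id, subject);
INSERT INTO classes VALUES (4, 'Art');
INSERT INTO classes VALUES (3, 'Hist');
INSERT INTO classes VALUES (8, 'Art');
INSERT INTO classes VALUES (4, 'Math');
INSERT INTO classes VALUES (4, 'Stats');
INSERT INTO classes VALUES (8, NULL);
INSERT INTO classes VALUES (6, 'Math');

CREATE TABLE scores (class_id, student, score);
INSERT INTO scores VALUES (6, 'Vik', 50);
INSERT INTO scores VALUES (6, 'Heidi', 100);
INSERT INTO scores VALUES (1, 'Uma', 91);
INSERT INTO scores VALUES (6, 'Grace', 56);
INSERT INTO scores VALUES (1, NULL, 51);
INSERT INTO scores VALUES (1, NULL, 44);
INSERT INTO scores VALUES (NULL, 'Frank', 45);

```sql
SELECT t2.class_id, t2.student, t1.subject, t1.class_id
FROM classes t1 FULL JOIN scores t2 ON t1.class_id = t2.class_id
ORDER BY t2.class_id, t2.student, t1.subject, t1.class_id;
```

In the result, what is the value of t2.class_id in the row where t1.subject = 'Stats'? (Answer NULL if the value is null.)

NULL

FULL OUTER JOIN keeps every row from both sides; unmatched rows get NULL for the other side's columns.
Matching on t1.class_id = t2.class_id. A NULL in a compared column never satisfies the condition.
- t1 row (class_id=4): no match → kept, t2 columns NULL.
- t1 row (class_id=3): no match → kept, t2 columns NULL.
- t1 row (class_id=8): no match → kept, t2 columns NULL.
- t1 row (class_id=4): no match → kept, t2 columns NULL.
- t1 row (class_id=4): no match → kept, t2 columns NULL.
- t1 row (class_id=8): no match → kept, t2 columns NULL.
- t1 row (class_id=6): matches 3 t2 row(s) → 3 output row(s).
- plus 4 unmatched t2 row(s), each kept with NULL t1 columns.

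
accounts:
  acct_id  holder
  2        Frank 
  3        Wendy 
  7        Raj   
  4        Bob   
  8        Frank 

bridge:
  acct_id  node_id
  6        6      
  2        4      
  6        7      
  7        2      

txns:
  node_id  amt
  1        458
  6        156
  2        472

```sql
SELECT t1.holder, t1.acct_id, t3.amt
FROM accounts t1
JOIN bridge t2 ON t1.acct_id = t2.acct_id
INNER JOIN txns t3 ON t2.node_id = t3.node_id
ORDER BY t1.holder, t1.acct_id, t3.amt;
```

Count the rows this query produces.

Evaluate left to right. First `accounts t1 INNER JOIN bridge t2` on acct_id: 2 row(s).
Then INNER JOIN `txns t3` on node_id: keep only rows whose t2.node_id appears in t3.
Result: 1 row(s).

1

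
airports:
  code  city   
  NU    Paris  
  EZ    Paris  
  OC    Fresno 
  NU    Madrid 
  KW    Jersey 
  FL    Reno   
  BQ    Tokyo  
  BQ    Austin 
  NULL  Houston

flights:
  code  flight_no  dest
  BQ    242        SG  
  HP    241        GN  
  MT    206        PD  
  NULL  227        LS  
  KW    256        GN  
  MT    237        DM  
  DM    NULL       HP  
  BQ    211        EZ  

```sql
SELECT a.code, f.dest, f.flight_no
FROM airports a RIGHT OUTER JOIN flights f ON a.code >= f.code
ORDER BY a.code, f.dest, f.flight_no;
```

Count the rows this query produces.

37

RIGHT JOIN keeps every row from `flights`; unmatched rows get NULL for `airports`'s columns.
Matching on a.code >= f.code. A NULL in a compared column never satisfies the condition.
Matched pairs: 36; unmatched f rows kept: 1.
Total: 36 matched + 1 padded = 37 rows.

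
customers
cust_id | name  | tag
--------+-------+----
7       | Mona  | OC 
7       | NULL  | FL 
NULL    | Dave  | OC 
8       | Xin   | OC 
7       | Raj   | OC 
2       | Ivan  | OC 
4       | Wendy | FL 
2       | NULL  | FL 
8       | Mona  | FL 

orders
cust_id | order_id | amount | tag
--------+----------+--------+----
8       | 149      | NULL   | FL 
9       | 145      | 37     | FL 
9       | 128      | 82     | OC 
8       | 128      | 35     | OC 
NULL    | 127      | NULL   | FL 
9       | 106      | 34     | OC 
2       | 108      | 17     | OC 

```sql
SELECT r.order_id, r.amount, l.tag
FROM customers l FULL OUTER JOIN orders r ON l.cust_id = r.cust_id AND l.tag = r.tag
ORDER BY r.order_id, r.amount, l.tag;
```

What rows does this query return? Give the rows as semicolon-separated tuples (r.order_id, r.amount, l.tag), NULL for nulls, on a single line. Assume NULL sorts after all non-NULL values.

(106, 34, NULL); (108, 17, OC); (127, NULL, NULL); (128, 35, OC); (128, 82, NULL); (145, 37, NULL); (149, NULL, FL); (NULL, NULL, FL); (NULL, NULL, FL); (NULL, NULL, FL); (NULL, NULL, OC); (NULL, NULL, OC); (NULL, NULL, OC)

FULL OUTER JOIN keeps every row from both sides; unmatched rows get NULL for the other side's columns.
Matching on l.cust_id = r.cust_id AND l.tag = r.tag. A NULL in a compared column never satisfies the condition.
- l (cust_id=7, tag=OC) has no partner → padded with NULL.
- l (cust_id=7, tag=FL) has no partner → padded with NULL.
- l (cust_id=NULL, tag=OC) has no partner → padded with NULL.
- l (cust_id=8, tag=OC) pairs with 1 row(s) of r.
- l (cust_id=7, tag=OC) has no partner → padded with NULL.
- l (cust_id=2, tag=OC) pairs with 1 row(s) of r.
- l (cust_id=4, tag=FL) has no partner → padded with NULL.
- l (cust_id=2, tag=FL) has no partner → padded with NULL.
- l (cust_id=8, tag=FL) pairs with 1 row(s) of r.
- 4 row(s) from r found no l partner → padded with NULL.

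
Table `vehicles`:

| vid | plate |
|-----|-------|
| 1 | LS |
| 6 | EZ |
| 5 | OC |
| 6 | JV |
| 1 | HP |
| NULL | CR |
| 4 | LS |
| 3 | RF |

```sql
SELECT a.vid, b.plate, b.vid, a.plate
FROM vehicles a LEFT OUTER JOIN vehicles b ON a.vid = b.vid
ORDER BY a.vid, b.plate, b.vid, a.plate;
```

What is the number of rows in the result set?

LEFT JOIN keeps every row from `vehicles a`; unmatched rows get NULL for `vehicles b`'s columns.
Matching on a.vid = b.vid. A NULL in a compared column never satisfies the condition.
- vid=1: 2 matching b row(s), so 2 row(s) emitted.
- vid=6: 2 matching b row(s), so 2 row(s) emitted.
- vid=5: 1 matching b row(s), so 1 row(s) emitted.
- vid=6: 2 matching b row(s), so 2 row(s) emitted.
- vid=1: 2 matching b row(s), so 2 row(s) emitted.
- vid=NULL: no b row matches, row kept with b columns NULL.
- vid=4: 1 matching b row(s), so 1 row(s) emitted.
- vid=3: 1 matching b row(s), so 1 row(s) emitted.
Total: 11 matched + 1 padded = 12 rows.

12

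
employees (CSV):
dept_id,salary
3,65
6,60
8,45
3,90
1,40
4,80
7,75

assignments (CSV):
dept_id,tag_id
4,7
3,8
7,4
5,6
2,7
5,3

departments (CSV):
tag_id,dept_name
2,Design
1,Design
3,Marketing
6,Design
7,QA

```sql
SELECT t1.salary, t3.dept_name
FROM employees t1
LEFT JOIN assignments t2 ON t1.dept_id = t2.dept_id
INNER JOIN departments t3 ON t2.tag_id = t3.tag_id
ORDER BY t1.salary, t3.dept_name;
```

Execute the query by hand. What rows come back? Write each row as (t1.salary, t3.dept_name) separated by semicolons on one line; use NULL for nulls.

Step 1 — t1 LEFT JOIN t2 on dept_id → 7 row(s).
Then INNER JOIN `departments t3` on tag_id: keep only rows whose t2.tag_id appears in t3.

(80, QA)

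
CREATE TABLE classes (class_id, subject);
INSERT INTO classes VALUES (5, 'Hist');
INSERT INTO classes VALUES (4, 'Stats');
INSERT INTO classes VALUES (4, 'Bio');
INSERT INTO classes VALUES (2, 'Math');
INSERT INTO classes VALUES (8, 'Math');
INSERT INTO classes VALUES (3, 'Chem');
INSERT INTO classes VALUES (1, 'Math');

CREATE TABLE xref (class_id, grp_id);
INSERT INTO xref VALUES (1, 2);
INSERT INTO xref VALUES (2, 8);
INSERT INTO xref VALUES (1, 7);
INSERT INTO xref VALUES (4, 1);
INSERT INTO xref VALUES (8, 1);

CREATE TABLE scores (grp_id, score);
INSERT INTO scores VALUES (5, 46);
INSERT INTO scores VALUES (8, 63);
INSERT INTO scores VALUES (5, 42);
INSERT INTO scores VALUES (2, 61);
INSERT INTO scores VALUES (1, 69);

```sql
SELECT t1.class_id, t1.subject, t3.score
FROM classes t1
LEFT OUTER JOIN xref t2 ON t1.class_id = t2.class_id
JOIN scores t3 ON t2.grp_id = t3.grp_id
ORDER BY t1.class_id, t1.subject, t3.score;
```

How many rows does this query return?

Joins associate left-to-right: classes LEFT JOIN xref on class_id gives 8 intermediate row(s).
Then INNER JOIN `scores t3` on grp_id: keep only rows whose t2.grp_id appears in t3.
Result: 5 row(s).

5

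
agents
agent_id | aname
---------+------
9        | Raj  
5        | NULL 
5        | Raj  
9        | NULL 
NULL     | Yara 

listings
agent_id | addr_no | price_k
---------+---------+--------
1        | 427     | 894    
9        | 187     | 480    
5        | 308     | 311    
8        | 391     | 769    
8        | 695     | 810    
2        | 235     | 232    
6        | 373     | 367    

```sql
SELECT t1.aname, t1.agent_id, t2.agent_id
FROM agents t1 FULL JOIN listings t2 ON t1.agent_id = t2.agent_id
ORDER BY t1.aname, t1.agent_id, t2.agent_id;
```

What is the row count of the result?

10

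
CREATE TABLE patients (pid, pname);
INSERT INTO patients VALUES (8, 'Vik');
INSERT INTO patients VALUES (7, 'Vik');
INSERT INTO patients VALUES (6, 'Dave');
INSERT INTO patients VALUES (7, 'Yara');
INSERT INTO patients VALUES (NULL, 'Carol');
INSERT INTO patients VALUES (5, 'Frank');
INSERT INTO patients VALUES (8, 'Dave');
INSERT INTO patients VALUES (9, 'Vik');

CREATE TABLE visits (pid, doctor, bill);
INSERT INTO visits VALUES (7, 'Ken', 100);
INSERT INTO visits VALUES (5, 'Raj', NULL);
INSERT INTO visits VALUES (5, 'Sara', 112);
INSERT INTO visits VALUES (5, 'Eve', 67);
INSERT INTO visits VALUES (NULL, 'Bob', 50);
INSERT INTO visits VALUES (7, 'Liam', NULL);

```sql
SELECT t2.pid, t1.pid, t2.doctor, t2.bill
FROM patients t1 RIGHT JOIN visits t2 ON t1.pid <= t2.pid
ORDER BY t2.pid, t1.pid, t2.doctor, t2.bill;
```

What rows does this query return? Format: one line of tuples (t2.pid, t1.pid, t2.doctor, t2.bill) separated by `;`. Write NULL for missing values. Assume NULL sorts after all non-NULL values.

(5, 5, Eve, 67); (5, 5, Raj, NULL); (5, 5, Sara, 112); (7, 5, Ken, 100); (7, 5, Liam, NULL); (7, 6, Ken, 100); (7, 6, Liam, NULL); (7, 7, Ken, 100); (7, 7, Ken, 100); (7, 7, Liam, NULL); (7, 7, Liam, NULL); (NULL, NULL, Bob, 50)

RIGHT JOIN keeps every row from `visits`; unmatched rows get NULL for `patients`'s columns.
Matching on t1.pid <= t2.pid. A NULL in a compared column never satisfies the condition.
- t1[0] pid=8 → no match.
- t1[1] pid=7 → 2 match(es) in t2 → 2 row(s).
- t1[2] pid=6 → 2 match(es) in t2 → 2 row(s).
- t1[3] pid=7 → 2 match(es) in t2 → 2 row(s).
- t1[4] pid=NULL → no match.
- t1[5] pid=5 → 5 match(es) in t2 → 5 row(s).
- t1[6] pid=8 → no match.
- t1[7] pid=9 → no match.
- plus 1 unmatched t2 row(s), each kept with NULL t1 columns.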